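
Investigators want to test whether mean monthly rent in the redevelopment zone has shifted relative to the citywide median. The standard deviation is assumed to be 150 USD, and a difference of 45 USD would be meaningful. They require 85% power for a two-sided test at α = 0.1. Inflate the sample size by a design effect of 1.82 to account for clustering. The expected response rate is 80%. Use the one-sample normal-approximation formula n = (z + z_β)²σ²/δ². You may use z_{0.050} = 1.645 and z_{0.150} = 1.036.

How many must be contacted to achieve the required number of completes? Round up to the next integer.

n = 182

n = (z_{α/2} + z_β)² · σ² / δ²
  = (1.645 + 1.036)² · 150² / 45²
  = 7.1878 · 22500 / 2025
  = 79.86
Design effect: 1.82 × 79.86 = 145.35.
Adjust for 80% response: 145.35 / 0.80 = 181.69.
Round up → n = 182.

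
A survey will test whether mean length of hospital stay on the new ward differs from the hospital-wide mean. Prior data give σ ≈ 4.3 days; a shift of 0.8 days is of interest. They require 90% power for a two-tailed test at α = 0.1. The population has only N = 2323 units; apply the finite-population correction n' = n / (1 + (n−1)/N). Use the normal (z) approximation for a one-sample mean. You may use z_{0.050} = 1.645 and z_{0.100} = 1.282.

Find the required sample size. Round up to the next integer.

n = (z_{α/2} + z_β)² · σ² / δ²
  = (1.645 + 1.282)² · 4.3² / 0.8²
  = 8.5673 · 18.49 / 0.64
  = 247.52
Finite-population correction (N = 2323): 247.52 / (1 + (247.52 − 1)/2323) = 223.77.
Round up → n = 224.

n = 224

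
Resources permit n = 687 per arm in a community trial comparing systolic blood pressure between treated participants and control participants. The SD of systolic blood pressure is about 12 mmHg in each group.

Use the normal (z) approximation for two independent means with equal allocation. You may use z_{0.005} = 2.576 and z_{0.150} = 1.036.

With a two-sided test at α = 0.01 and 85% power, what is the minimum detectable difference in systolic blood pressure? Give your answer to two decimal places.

Minimum detectable difference ≈ 2.34 mmHg

δ = (z_{α/2} + z_β) · √((σ₁²+σ₂²)/n)
  = (2.576 + 1.036) · √(288/687)
  = 3.612 · √0.41921
  = 3.612 · 0.6475
  = 2.3387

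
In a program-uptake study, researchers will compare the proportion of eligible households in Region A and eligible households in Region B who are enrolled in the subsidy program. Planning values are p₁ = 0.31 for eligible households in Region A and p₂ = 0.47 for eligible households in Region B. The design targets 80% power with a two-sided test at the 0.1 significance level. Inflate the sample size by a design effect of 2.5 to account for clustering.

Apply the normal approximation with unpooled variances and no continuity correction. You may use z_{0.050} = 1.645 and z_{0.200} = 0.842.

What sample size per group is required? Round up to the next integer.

n = 280 per group

n = (z_{α/2} + z_β)² · [p₁(1−p₁) + p₂(1−p₂)] / (p₁ − p₂)²
  = (1.645 + 0.842)² · (0.31·0.69 + 0.47·0.53) / (-0.16)²
  = (2.487)² · (0.2139 + 0.2491) / 0.0256
  = 6.1852 · 0.4630 / 0.0256
  = 111.86
Design effect: 2.5 × 111.86 = 279.66.
Round up → n = 280 per group.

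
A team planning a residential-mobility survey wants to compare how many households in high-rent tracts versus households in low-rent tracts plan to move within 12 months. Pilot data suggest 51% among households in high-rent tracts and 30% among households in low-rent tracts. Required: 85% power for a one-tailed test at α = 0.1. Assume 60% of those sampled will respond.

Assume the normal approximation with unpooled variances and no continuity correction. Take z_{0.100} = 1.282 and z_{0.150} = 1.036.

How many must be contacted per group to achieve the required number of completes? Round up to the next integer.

n = 94 per group

n = (z_α + z_β)² · [p₁(1−p₁) + p₂(1−p₂)] / (p₁ − p₂)²
  = (1.282 + 1.036)² · (0.51·0.49 + 0.30·0.70) / (0.21)²
  = (2.318)² · (0.2499 + 0.2100) / 0.0441
  = 5.3731 · 0.4599 / 0.0441
  = 56.03
Adjust for 60% response: 56.03 / 0.60 = 93.39.
Round up → n = 94 per group.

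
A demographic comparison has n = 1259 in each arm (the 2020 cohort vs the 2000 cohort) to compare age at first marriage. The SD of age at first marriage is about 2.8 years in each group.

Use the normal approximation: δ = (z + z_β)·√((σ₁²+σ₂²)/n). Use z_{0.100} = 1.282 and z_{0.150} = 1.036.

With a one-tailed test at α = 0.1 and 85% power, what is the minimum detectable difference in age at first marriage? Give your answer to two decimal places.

δ = (z_α + z_β) · √((σ₁²+σ₂²)/n)
  = (1.282 + 1.036) · √(15.68/1259)
  = 2.318 · √0.01245
  = 2.318 · 0.1116
  = 0.2587

Minimum detectable difference ≈ 0.26 years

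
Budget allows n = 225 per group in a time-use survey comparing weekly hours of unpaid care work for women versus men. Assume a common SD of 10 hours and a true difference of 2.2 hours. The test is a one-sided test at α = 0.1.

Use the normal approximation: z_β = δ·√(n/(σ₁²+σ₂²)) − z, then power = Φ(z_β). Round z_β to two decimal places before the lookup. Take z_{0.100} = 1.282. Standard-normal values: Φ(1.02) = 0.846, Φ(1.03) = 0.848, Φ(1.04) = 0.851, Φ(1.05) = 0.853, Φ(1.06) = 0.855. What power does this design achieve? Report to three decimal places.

Power ≈ 0.853

z_β = δ·√(n/(σ₁²+σ₂²)) − z_α
    = 2.2 · √(225/200) − 1.282
    = 2.2 · 1.06066 − 1.282
    = 2.3335 − 1.282 = 1.0515 → 1.05
Power = Φ(1.05) = 0.853.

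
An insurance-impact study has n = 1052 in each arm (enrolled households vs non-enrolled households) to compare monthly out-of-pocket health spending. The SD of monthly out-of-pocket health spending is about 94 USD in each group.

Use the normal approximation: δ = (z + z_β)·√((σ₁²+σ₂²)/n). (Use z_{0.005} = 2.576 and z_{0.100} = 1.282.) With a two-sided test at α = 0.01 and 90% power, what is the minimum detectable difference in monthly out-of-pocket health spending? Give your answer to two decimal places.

δ = (z_{α/2} + z_β) · √((σ₁²+σ₂²)/n)
  = (2.576 + 1.282) · √(17672/1052)
  = 3.858 · √16.7985
  = 3.858 · 4.0986
  = 15.8124

Minimum detectable difference ≈ 15.81 USD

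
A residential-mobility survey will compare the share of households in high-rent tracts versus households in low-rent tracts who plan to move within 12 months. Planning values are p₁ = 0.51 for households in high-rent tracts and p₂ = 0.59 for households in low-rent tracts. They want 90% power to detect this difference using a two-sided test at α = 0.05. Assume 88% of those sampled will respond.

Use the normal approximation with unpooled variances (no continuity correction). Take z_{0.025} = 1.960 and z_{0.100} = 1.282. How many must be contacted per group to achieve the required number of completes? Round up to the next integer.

n = 918 per group

n = (z_{α/2} + z_β)² · [p₁(1−p₁) + p₂(1−p₂)] / (p₁ − p₂)²
  = (1.960 + 1.282)² · (0.51·0.49 + 0.59·0.41) / (-0.08)²
  = (3.242)² · (0.2499 + 0.2419) / 0.0064
  = 10.5106 · 0.4918 / 0.0064
  = 807.67
Adjust for 88% response: 807.67 / 0.88 = 917.81.
Round up → n = 918 per group.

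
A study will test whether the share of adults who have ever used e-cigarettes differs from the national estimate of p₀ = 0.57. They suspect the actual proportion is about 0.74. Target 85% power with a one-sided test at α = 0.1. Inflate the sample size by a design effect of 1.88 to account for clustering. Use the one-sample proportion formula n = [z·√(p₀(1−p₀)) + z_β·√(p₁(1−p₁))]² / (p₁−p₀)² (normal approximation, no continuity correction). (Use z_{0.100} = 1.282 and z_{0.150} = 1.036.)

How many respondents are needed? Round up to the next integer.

n = [z_α·√(p₀q₀) + z_β·√(p₁q₁)]² / (p₁ − p₀)²
  = [1.282·√(0.57·0.43) + 1.036·√(0.74·0.26)]² / (0.17)²
  = [1.282·0.4951 + 1.036·0.4386]² / 0.0289
  = [1.0891]² / 0.0289
  = 41.04
Design effect: 1.88 × 41.04 = 77.16.
Round up → n = 78.

n = 78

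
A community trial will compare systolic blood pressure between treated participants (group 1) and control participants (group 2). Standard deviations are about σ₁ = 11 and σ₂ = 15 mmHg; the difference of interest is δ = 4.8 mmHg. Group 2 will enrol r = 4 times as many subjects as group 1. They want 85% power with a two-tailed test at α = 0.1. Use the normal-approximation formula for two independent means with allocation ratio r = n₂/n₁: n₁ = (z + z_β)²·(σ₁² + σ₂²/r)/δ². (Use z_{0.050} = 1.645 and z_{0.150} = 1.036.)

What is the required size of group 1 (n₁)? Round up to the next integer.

n₁ = 56

n₁ = (z_{α/2} + z_β)² · (σ₁² + σ₂²/r) / δ²
   = (1.645 + 1.036)² · (11² + 15²/4) / 4.8²
   = 7.1878 · (121 + 56.25) / 23.04
   = 7.1878 · 177.25 / 23.04
   = 55.30
Round up → n₁ = 56; n₂ = r·n₁ = 4 × 56 = 224.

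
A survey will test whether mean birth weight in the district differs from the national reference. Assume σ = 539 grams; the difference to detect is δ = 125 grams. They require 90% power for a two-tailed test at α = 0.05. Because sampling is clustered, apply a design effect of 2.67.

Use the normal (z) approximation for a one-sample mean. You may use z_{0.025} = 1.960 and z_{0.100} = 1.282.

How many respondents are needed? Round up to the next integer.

n = 522

n = (z_{α/2} + z_β)² · σ² / δ²
  = (1.960 + 1.282)² · 539² / 125²
  = 10.5106 · 290521 / 15625
  = 195.43
Design effect: 2.67 × 195.43 = 521.79.
Round up → n = 522.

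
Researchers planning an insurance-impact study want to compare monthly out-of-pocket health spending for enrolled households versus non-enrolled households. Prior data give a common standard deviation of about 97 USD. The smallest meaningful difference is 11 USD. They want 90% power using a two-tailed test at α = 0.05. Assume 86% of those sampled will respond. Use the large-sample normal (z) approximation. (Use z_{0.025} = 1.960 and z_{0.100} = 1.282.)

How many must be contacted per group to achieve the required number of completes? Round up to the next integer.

n = 1901 per group

n = (z_{α/2} + z_β)² · (σ₁² + σ₂²) / δ²
  = (1.960 + 1.282)² · (2·97² = 18818) / 11²
  = 10.5106 · 18818 / 121
  = 1634.61
Adjust for 86% response: 1634.61 / 0.86 = 1900.71.
Round up → n = 1901 per group.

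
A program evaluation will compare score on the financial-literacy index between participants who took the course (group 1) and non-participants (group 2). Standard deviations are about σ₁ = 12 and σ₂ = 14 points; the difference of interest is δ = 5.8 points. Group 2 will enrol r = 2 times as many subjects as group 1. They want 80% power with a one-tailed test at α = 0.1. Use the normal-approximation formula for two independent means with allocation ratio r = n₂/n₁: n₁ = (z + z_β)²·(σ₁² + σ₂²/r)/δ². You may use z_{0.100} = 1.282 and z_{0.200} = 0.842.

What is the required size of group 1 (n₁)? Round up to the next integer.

n₁ = (z_α + z_β)² · (σ₁² + σ₂²/r) / δ²
   = (1.282 + 0.842)² · (12² + 14²/2) / 5.8²
   = 4.5114 · (144 + 98) / 33.64
   = 4.5114 · 242 / 33.64
   = 32.45
Round up → n₁ = 33; n₂ = r·n₁ = 2 × 33 = 66.

n₁ = 33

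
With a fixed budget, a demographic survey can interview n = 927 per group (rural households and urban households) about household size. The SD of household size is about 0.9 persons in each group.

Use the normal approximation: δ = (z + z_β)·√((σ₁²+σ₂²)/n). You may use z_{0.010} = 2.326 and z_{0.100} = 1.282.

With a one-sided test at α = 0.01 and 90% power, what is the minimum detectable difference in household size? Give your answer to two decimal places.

δ = (z_α + z_β) · √((σ₁²+σ₂²)/n)
  = (2.326 + 1.282) · √(1.62/927)
  = 3.608 · √0.00175
  = 3.608 · 0.0418
  = 0.1508

Minimum detectable difference ≈ 0.15 persons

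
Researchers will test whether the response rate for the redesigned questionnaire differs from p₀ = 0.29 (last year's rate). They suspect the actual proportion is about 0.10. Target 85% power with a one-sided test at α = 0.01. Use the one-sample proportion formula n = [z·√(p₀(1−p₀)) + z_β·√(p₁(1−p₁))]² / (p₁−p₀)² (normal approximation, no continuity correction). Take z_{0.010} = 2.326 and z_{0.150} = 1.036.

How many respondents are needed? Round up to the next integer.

n = [z_α·√(p₀q₀) + z_β·√(p₁q₁)]² / (p₁ − p₀)²
  = [2.326·√(0.29·0.71) + 1.036·√(0.10·0.90)]² / (-0.19)²
  = [2.326·0.4538 + 1.036·0.3000]² / 0.0361
  = [1.3663]² / 0.0361
  = 51.71
Round up → n = 52.

n = 52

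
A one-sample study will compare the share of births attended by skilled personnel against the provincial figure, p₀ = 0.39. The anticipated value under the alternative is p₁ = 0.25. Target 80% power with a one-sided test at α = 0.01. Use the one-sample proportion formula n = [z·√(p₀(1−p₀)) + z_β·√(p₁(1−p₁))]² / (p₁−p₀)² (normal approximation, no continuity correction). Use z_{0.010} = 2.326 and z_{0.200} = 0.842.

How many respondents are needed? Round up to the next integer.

n = 115

n = [z_α·√(p₀q₀) + z_β·√(p₁q₁)]² / (p₁ − p₀)²
  = [2.326·√(0.39·0.61) + 0.842·√(0.25·0.75)]² / (-0.14)²
  = [2.326·0.4877 + 0.842·0.4330]² / 0.0196
  = [1.4991]² / 0.0196
  = 114.66
Round up → n = 115.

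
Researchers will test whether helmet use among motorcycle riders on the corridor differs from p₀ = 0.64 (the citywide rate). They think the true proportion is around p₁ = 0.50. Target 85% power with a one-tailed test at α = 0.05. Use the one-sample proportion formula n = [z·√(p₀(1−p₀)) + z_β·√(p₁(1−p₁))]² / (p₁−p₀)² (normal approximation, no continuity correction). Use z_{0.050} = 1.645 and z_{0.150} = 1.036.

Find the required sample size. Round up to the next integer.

n = 88

n = [z_α·√(p₀q₀) + z_β·√(p₁q₁)]² / (p₁ − p₀)²
  = [1.645·√(0.64·0.36) + 1.036·√(0.50·0.50)]² / (-0.14)²
  = [1.645·0.4800 + 1.036·0.5000]² / 0.0196
  = [1.3076]² / 0.0196
  = 87.24
Round up → n = 88.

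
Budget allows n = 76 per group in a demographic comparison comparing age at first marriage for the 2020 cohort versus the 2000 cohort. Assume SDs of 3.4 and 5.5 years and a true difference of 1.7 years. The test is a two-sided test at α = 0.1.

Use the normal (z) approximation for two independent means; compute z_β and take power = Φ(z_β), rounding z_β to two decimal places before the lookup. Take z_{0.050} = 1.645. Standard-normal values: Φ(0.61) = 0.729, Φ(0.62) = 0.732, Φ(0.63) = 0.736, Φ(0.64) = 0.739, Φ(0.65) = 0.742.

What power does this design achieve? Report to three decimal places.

Power ≈ 0.742

z_β = δ·√(n/(σ₁²+σ₂²)) − z_{α/2}
    = 1.7 · √(76/41.81) − 1.645
    = 1.7 · 1.34824 − 1.645
    = 2.2920 − 1.645 = 0.6470 → 0.65
Power = Φ(0.65) = 0.742.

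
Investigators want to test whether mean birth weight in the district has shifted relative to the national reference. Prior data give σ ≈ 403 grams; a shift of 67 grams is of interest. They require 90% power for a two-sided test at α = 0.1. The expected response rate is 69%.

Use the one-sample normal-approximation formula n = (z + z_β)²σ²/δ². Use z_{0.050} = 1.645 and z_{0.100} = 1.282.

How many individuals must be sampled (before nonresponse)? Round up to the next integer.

n = 450

n = (z_{α/2} + z_β)² · σ² / δ²
  = (1.645 + 1.282)² · 403² / 67²
  = 8.5673 · 162409 / 4489
  = 309.96
Adjust for 69% response: 309.96 / 0.69 = 449.22.
Round up → n = 450.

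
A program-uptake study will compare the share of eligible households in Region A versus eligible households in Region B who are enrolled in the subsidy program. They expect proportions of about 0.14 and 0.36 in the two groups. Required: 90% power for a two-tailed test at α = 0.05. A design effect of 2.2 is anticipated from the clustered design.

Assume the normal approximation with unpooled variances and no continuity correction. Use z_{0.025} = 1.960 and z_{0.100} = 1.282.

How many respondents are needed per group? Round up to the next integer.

n = 168 per group

n = (z_{α/2} + z_β)² · [p₁(1−p₁) + p₂(1−p₂)] / (p₁ − p₂)²
  = (1.960 + 1.282)² · (0.14·0.86 + 0.36·0.64) / (-0.22)²
  = (3.242)² · (0.1204 + 0.2304) / 0.0484
  = 10.5106 · 0.3508 / 0.0484
  = 76.18
Design effect: 2.2 × 76.18 = 167.60.
Round up → n = 168 per group.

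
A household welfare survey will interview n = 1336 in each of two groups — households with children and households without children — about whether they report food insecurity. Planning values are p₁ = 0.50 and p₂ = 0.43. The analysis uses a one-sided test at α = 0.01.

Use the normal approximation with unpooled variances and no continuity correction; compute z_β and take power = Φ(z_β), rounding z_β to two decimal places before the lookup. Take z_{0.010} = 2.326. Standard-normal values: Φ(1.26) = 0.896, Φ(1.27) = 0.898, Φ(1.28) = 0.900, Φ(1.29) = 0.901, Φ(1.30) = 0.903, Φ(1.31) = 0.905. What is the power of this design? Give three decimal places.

z_β = |p₁−p₂|·√(n/[p₁q₁+p₂q₂]) − z_α
    = 0.07 · √(1336/0.4951) − 2.326
    = 0.07 · 51.9466 − 2.326
    = 3.6363 − 2.326 = 1.3103 → 1.31
Power = Φ(1.31) = 0.905.

Power ≈ 0.905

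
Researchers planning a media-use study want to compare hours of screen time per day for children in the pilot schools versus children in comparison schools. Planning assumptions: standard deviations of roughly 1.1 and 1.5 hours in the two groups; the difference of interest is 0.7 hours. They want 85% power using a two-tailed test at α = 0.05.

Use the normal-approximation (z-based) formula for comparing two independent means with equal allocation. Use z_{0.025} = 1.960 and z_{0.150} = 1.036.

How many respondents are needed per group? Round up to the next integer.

n = (z_{α/2} + z_β)² · (σ₁² + σ₂²) / δ²
  = (1.960 + 1.036)² · (1.1² + 1.5² = 3.46) / 0.7²
  = 8.9760 · 3.46 / 0.49
  = 63.38
Round up → n = 64 per group.

n = 64 per group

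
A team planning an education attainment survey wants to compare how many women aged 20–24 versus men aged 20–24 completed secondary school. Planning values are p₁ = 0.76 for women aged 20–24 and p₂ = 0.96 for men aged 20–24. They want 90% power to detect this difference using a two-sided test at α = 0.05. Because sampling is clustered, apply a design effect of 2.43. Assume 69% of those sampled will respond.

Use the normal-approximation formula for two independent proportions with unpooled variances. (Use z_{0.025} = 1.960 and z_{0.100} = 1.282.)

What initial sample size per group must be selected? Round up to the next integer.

n = 205 per group

n = (z_{α/2} + z_β)² · [p₁(1−p₁) + p₂(1−p₂)] / (p₁ − p₂)²
  = (1.960 + 1.282)² · (0.76·0.24 + 0.96·0.04) / (-0.20)²
  = (3.242)² · (0.1824 + 0.0384) / 0.0400
  = 10.5106 · 0.2208 / 0.0400
  = 58.02
Design effect: 2.43 × 58.02 = 140.98.
Adjust for 69% response: 140.98 / 0.69 = 204.33.
Round up → n = 205 per group.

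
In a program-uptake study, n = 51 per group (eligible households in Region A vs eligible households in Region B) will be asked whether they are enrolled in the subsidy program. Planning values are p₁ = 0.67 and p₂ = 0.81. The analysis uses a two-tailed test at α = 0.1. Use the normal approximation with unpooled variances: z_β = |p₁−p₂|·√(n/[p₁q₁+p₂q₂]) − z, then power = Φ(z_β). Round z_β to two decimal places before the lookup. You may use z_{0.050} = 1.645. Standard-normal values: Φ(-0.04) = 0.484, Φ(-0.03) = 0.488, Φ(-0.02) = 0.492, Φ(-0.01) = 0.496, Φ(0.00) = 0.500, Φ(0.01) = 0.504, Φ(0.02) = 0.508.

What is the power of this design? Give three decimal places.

z_β = |p₁−p₂|·√(n/[p₁q₁+p₂q₂]) − z_{α/2}
    = 0.14 · √(51/0.3750) − 1.645
    = 0.14 · 11.6619 − 1.645
    = 1.6327 − 1.645 = -0.0123 → -0.01
Power = Φ(-0.01) = 0.496.

Power ≈ 0.496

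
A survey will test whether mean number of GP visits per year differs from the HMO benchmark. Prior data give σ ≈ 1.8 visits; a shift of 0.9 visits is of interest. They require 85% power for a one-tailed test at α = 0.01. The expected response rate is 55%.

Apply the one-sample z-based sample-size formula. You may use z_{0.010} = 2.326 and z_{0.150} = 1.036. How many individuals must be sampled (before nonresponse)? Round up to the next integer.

n = (z_α + z_β)² · σ² / δ²
  = (2.326 + 1.036)² · 1.8² / 0.9²
  = 11.3030 · 3.24 / 0.81
  = 45.21
Adjust for 55% response: 45.21 / 0.55 = 82.20.
Round up → n = 83.

n = 83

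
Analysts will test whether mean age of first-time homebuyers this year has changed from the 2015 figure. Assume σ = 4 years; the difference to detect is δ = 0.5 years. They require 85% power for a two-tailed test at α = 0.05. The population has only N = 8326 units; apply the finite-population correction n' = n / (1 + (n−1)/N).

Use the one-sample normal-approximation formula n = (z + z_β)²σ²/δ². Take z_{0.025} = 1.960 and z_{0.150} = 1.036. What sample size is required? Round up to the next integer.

n = (z_{α/2} + z_β)² · σ² / δ²
  = (1.960 + 1.036)² · 4² / 0.5²
  = 8.9760 · 16 / 0.25
  = 574.47
Finite-population correction (N = 8326): 574.47 / (1 + (574.47 − 1)/8326) = 537.45.
Round up → n = 538.

n = 538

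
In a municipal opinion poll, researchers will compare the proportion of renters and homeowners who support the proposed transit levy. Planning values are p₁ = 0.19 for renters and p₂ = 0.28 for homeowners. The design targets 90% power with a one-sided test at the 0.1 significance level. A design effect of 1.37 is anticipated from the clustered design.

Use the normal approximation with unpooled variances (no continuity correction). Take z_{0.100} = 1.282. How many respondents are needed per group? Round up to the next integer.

n = 396 per group

n = (z_α + z_β)² · [p₁(1−p₁) + p₂(1−p₂)] / (p₁ − p₂)²
  = (1.282 + 1.282)² · (0.19·0.81 + 0.28·0.72) / (-0.09)²
  = (2.564)² · (0.1539 + 0.2016) / 0.0081
  = 6.5741 · 0.3555 / 0.0081
  = 288.53
Design effect: 1.37 × 288.53 = 395.29.
Round up → n = 396 per group.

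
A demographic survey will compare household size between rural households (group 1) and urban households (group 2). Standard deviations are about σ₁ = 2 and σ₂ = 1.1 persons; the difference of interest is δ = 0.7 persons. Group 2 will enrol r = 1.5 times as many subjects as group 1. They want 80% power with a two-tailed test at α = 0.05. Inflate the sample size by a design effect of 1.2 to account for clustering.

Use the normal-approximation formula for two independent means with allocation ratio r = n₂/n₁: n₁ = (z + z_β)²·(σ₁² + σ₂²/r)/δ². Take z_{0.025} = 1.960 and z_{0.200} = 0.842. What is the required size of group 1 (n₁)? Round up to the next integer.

n₁ = 93

n₁ = (z_{α/2} + z_β)² · (σ₁² + σ₂²/r) / δ²
   = (1.960 + 0.842)² · (2² + 1.1²/1.5) / 0.7²
   = 7.8512 · (4 + 0.80667) / 0.49
   = 7.8512 · 4.8067 / 0.49
   = 77.02
Design effect: 1.2 × 77.02 = 92.42.
Round up → n₁ = 93; n₂ = r·n₁ = 1.5 × 93 = 140.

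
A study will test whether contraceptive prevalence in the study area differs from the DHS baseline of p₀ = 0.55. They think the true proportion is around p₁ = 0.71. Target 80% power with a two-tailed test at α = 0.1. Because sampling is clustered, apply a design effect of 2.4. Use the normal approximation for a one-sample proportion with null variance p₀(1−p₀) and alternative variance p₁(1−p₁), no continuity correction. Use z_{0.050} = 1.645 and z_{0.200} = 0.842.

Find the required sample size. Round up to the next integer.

n = 136

n = [z_{α/2}·√(p₀q₀) + z_β·√(p₁q₁)]² / (p₁ − p₀)²
  = [1.645·√(0.55·0.45) + 0.842·√(0.71·0.29)]² / (0.16)²
  = [1.645·0.4975 + 0.842·0.4538]² / 0.0256
  = [1.2004]² / 0.0256
  = 56.29
Design effect: 2.4 × 56.29 = 135.10.
Round up → n = 136.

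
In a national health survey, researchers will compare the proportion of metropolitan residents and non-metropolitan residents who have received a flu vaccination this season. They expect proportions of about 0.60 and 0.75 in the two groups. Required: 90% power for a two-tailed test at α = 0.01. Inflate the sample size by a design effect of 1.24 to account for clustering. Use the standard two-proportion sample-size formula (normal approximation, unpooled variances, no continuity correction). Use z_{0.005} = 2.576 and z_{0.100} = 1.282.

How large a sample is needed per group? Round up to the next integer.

n = 351 per group

n = (z_{α/2} + z_β)² · [p₁(1−p₁) + p₂(1−p₂)] / (p₁ − p₂)²
  = (2.576 + 1.282)² · (0.60·0.40 + 0.75·0.25) / (-0.15)²
  = (3.858)² · (0.2400 + 0.1875) / 0.0225
  = 14.8842 · 0.4275 / 0.0225
  = 282.80
Design effect: 1.24 × 282.80 = 350.67.
Round up → n = 351 per group.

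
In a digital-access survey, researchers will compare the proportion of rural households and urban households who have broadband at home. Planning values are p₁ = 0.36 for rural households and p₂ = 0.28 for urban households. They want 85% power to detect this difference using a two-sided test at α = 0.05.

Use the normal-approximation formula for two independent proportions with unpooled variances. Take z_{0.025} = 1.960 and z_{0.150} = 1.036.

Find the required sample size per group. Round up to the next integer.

n = 606 per group

n = (z_{α/2} + z_β)² · [p₁(1−p₁) + p₂(1−p₂)] / (p₁ − p₂)²
  = (1.960 + 1.036)² · (0.36·0.64 + 0.28·0.72) / (0.08)²
  = (2.996)² · (0.2304 + 0.2016) / 0.0064
  = 8.9760 · 0.4320 / 0.0064
  = 605.88
Round up → n = 606 per group.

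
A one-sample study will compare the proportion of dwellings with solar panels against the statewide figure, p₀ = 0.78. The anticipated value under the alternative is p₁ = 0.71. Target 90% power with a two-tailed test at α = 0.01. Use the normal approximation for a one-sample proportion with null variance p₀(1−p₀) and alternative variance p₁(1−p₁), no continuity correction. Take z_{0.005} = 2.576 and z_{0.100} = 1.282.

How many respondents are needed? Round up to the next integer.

n = 555

n = [z_{α/2}·√(p₀q₀) + z_β·√(p₁q₁)]² / (p₁ − p₀)²
  = [2.576·√(0.78·0.22) + 1.282·√(0.71·0.29)]² / (-0.07)²
  = [2.576·0.4142 + 1.282·0.4538]² / 0.0049
  = [1.6488]² / 0.0049
  = 554.82
Round up → n = 555.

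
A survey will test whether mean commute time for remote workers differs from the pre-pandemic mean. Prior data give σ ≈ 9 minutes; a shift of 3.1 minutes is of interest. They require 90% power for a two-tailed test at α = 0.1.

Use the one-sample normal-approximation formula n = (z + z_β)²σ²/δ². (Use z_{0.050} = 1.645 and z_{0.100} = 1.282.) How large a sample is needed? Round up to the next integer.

n = (z_{α/2} + z_β)² · σ² / δ²
  = (1.645 + 1.282)² · 9² / 3.1²
  = 8.5673 · 81 / 9.61
  = 72.21
Round up → n = 73.

n = 73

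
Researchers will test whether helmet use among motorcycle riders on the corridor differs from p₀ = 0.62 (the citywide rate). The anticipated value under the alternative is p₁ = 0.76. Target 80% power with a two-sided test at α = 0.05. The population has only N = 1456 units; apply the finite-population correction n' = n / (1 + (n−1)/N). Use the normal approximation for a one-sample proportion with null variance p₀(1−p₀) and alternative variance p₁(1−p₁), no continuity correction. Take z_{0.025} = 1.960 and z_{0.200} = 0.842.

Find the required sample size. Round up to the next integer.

n = 83

n = [z_{α/2}·√(p₀q₀) + z_β·√(p₁q₁)]² / (p₁ − p₀)²
  = [1.960·√(0.62·0.38) + 0.842·√(0.76·0.24)]² / (0.14)²
  = [1.960·0.4854 + 0.842·0.4271]² / 0.0196
  = [1.3110]² / 0.0196
  = 87.68
Finite-population correction (N = 1456): 87.68 / (1 + (87.68 − 1)/1456) = 82.76.
Round up → n = 83.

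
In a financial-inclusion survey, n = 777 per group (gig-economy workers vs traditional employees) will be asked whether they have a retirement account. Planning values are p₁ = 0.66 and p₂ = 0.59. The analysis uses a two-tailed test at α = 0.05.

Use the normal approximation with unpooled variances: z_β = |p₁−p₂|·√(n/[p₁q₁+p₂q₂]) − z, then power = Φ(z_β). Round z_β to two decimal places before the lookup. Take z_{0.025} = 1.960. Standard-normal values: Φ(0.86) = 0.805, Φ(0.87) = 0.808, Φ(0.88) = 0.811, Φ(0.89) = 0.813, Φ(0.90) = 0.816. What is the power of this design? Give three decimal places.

Power ≈ 0.816

z_β = |p₁−p₂|·√(n/[p₁q₁+p₂q₂]) − z_{α/2}
    = 0.07 · √(777/0.4663) − 1.960
    = 0.07 · 40.8205 − 1.960
    = 2.8574 − 1.960 = 0.8974 → 0.90
Power = Φ(0.90) = 0.816.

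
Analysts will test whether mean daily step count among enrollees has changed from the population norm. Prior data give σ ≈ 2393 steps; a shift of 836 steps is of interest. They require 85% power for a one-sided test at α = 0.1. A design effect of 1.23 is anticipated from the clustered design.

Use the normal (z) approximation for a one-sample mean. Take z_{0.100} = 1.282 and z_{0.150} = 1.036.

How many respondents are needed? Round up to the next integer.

n = (z_α + z_β)² · σ² / δ²
  = (1.282 + 1.036)² · 2393² / 836²
  = 5.3731 · 5726449 / 698896
  = 44.03
Design effect: 1.23 × 44.03 = 54.15.
Round up → n = 55.

n = 55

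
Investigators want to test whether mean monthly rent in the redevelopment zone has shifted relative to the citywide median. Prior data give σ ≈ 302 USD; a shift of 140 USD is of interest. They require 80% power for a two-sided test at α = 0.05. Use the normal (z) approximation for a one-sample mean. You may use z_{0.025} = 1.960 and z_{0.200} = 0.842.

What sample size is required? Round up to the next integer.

n = (z_{α/2} + z_β)² · σ² / δ²
  = (1.960 + 0.842)² · 302² / 140²
  = 7.8512 · 91204 / 19600
  = 36.53
Round up → n = 37.

n = 37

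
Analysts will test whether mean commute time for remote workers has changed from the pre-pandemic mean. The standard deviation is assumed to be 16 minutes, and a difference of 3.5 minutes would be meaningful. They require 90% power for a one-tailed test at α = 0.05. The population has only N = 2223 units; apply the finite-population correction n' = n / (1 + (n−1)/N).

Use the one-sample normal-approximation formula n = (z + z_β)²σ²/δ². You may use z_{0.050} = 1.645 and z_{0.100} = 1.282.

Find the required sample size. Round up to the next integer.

n = (z_α + z_β)² · σ² / δ²
  = (1.645 + 1.282)² · 16² / 3.5²
  = 8.5673 · 256 / 12.25
  = 179.04
Finite-population correction (N = 2223): 179.04 / (1 + (179.04 − 1)/2223) = 165.76.
Round up → n = 166.

n = 166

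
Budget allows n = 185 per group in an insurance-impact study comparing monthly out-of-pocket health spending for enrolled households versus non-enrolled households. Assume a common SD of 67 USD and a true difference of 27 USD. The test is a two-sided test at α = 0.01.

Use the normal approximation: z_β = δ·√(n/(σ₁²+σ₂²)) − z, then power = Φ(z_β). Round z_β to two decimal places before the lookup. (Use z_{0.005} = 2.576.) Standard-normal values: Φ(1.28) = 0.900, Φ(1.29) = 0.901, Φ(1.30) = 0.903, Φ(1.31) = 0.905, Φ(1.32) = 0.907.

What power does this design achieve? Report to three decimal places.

Power ≈ 0.903

z_β = δ·√(n/(σ₁²+σ₂²)) − z_{α/2}
    = 27 · √(185/8978) − 2.576
    = 27 · 0.14355 − 2.576
    = 3.8758 − 2.576 = 1.2998 → 1.30
Power = Φ(1.30) = 0.903.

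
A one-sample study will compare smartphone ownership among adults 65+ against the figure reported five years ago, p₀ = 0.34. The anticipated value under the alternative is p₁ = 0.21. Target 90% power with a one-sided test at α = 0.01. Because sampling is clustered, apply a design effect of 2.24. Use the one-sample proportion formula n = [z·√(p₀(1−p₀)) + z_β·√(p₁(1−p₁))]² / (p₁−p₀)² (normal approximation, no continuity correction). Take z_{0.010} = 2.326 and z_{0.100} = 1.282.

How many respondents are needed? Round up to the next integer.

n = 350

n = [z_α·√(p₀q₀) + z_β·√(p₁q₁)]² / (p₁ − p₀)²
  = [2.326·√(0.34·0.66) + 1.282·√(0.21·0.79)]² / (-0.13)²
  = [2.326·0.4737 + 1.282·0.4073]² / 0.0169
  = [1.6240]² / 0.0169
  = 156.06
Design effect: 2.24 × 156.06 = 349.58.
Round up → n = 350.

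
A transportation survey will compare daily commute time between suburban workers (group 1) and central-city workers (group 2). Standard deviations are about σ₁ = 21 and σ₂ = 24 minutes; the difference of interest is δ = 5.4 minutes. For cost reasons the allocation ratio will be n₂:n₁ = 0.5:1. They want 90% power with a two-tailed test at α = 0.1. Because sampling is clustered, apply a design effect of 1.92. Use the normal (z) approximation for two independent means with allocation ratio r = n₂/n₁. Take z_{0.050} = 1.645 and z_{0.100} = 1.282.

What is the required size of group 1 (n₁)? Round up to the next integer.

n₁ = (z_{α/2} + z_β)² · (σ₁² + σ₂²/r) / δ²
   = (1.645 + 1.282)² · (21² + 24²/0.5) / 5.4²
   = 8.5673 · (441 + 1152) / 29.16
   = 8.5673 · 1593 / 29.16
   = 468.03
Design effect: 1.92 × 468.03 = 898.62.
Round up → n₁ = 899; n₂ = r·n₁ = 0.5 × 899 = 450.

n₁ = 899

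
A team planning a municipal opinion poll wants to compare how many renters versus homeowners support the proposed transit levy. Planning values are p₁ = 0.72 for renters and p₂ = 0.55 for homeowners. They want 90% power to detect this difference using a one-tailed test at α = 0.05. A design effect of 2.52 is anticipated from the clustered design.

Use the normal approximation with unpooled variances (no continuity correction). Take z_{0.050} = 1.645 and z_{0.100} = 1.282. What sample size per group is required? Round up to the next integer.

n = 336 per group

n = (z_α + z_β)² · [p₁(1−p₁) + p₂(1−p₂)] / (p₁ − p₂)²
  = (1.645 + 1.282)² · (0.72·0.28 + 0.55·0.45) / (0.17)²
  = (2.927)² · (0.2016 + 0.2475) / 0.0289
  = 8.5673 · 0.4491 / 0.0289
  = 133.13
Design effect: 2.52 × 133.13 = 335.50.
Round up → n = 336 per group.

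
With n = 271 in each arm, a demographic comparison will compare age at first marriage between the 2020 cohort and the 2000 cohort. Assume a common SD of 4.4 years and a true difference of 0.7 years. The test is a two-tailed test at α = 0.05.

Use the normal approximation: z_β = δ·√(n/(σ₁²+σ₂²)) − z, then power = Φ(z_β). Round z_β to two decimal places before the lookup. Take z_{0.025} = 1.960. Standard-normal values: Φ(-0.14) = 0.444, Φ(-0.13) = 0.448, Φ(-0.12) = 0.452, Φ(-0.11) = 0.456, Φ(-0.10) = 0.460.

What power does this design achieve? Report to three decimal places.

Power ≈ 0.456

z_β = δ·√(n/(σ₁²+σ₂²)) − z_{α/2}
    = 0.7 · √(271/38.72) − 1.960
    = 0.7 · 2.64556 − 1.960
    = 1.8519 − 1.960 = -0.1081 → -0.11
Power = Φ(-0.11) = 0.456.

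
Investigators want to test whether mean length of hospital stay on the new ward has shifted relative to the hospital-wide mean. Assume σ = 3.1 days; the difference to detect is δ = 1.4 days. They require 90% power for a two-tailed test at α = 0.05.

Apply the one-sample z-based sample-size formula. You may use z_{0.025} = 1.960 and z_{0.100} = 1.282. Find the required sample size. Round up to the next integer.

n = 52

n = (z_{α/2} + z_β)² · σ² / δ²
  = (1.960 + 1.282)² · 3.1² / 1.4²
  = 10.5106 · 9.61 / 1.96
  = 51.53
Round up → n = 52.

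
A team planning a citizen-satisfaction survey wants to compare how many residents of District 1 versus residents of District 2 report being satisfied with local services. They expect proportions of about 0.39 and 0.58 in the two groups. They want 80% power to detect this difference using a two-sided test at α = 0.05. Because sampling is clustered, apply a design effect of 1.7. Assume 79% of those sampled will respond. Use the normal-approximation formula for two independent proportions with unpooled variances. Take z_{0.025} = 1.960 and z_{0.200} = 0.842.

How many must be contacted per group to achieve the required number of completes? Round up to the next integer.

n = (z_{α/2} + z_β)² · [p₁(1−p₁) + p₂(1−p₂)] / (p₁ − p₂)²
  = (1.960 + 0.842)² · (0.39·0.61 + 0.58·0.42) / (-0.19)²
  = (2.802)² · (0.2379 + 0.2436) / 0.0361
  = 7.8512 · 0.4815 / 0.0361
  = 104.72
Design effect: 1.7 × 104.72 = 178.02.
Adjust for 79% response: 178.02 / 0.79 = 225.34.
Round up → n = 226 per group.

n = 226 per group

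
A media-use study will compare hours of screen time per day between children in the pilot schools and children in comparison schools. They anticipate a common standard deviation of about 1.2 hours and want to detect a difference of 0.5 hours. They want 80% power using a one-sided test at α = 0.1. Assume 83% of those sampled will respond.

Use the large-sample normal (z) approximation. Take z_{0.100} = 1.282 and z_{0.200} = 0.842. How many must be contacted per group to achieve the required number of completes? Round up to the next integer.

n = (z_α + z_β)² · (σ₁² + σ₂²) / δ²
  = (1.282 + 0.842)² · (2·1.2² = 2.88) / 0.5²
  = 4.5114 · 2.88 / 0.25
  = 51.97
Adjust for 83% response: 51.97 / 0.83 = 62.62.
Round up → n = 63 per group.

n = 63 per group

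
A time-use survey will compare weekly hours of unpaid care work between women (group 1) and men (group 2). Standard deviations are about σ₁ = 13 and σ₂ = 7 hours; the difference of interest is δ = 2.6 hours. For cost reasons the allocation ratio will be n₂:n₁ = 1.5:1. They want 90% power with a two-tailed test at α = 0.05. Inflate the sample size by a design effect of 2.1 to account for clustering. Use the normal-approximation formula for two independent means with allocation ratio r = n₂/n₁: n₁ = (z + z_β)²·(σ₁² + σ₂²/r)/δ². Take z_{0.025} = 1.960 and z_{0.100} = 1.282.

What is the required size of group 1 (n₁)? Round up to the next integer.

n₁ = (z_{α/2} + z_β)² · (σ₁² + σ₂²/r) / δ²
   = (1.960 + 1.282)² · (13² + 7²/1.5) / 2.6²
   = 10.5106 · (169 + 32.6667) / 6.76
   = 10.5106 · 201.6667 / 6.76
   = 313.55
Design effect: 2.1 × 313.55 = 658.47.
Round up → n₁ = 659; n₂ = r·n₁ = 1.5 × 659 = 989.

n₁ = 659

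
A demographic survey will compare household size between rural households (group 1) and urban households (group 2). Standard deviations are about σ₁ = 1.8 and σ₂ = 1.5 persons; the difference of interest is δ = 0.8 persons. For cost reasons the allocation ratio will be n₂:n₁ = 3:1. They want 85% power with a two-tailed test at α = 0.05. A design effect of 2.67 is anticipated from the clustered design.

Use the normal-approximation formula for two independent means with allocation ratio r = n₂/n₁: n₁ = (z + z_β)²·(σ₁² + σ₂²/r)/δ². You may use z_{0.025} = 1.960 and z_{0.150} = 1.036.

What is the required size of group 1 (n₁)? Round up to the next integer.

n₁ = 150

n₁ = (z_{α/2} + z_β)² · (σ₁² + σ₂²/r) / δ²
   = (1.960 + 1.036)² · (1.8² + 1.5²/3) / 0.8²
   = 8.9760 · (3.24 + 0.75) / 0.64
   = 8.9760 · 3.99 / 0.64
   = 55.96
Design effect: 2.67 × 55.96 = 149.41.
Round up → n₁ = 150; n₂ = r·n₁ = 3 × 150 = 450.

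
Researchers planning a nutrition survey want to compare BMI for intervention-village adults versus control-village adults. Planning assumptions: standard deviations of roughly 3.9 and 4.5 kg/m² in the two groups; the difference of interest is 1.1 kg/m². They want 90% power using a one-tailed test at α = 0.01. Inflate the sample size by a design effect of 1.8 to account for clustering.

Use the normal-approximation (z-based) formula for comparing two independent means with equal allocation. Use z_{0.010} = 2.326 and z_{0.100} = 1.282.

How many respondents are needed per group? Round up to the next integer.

n = 687 per group

n = (z_α + z_β)² · (σ₁² + σ₂²) / δ²
  = (2.326 + 1.282)² · (3.9² + 4.5² = 35.46) / 1.1²
  = 13.0177 · 35.46 / 1.21
  = 381.49
Design effect: 1.8 × 381.49 = 686.69.
Round up → n = 687 per group.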